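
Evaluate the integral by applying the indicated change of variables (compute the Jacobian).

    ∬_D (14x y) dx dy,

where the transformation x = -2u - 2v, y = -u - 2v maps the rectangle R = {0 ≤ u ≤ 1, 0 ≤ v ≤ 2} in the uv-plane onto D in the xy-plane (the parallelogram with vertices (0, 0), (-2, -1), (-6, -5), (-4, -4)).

Compute the Jacobian determinant of (x, y) with respect to (u, v):

    ∂(x,y)/∂(u,v) = | -2  -2 | = (-2)(-2) - (-2)(-1) = 2.
                   | -1  -2 |

Its absolute value is |J| = 2 (the area scaling factor).

Substituting x = -2u - 2v, y = -u - 2v into the integrand,

    14x y → 28u^2 + 84u v + 56v^2,

so the integral becomes

    ∬_R (28u^2 + 84u v + 56v^2) · |J| du dv = ∫_0^1 ∫_0^2 (56u^2 + 168u v + 112v^2) dv du.

Inner (v): 112u^2 + 336u + 896/3.
Outer (u): 504.

Therefore ∬_D (14x y) dx dy = 504.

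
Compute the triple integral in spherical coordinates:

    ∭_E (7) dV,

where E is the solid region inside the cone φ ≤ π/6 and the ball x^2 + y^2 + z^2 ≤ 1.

In spherical coordinates, x = ρ sin(φ) cos(θ), y = ρ sin(φ) sin(θ), z = ρ cos(φ), and dV = ρ^2 sin(φ) dρ dφ dθ.

The integrand becomes 7, so

    ∭_E (7) dV = ∫_{0}^{2π} ∫_{0}^{π/6} ∫_{0}^{1} (7) · ρ^2 sin(φ) dρ dφ dθ.

Inner (ρ): 7sin(φ)/3.
Middle (φ): 7/3 - 7sqrt(3)/6.
Outer (θ): 7π (2 - sqrt(3))/3.

Therefore the triple integral equals 7π (2 - sqrt(3))/3.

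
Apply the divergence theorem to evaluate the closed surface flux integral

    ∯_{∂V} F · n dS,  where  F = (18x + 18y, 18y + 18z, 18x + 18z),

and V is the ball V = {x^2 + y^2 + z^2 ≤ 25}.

By the divergence theorem,

    ∯_{∂V} F · n dS = ∭_V (∇ · F) dV.

Compute the divergence:
    ∇ · F = ∂F_x/∂x + ∂F_y/∂y + ∂F_z/∂z = 18 + 18 + 18 = 54.

In spherical coordinates, x = ρ sin(φ) cos(θ), y = ρ sin(φ) sin(θ), z = ρ cos(φ), dV = ρ^2 sin(φ) dρ dφ dθ, with 0 ≤ ρ ≤ 5, 0 ≤ φ ≤ π, 0 ≤ θ ≤ 2π.

The integrand, after substitution and multiplying by the volume element, becomes (54) · ρ^2 sin(φ), so

    ∭_V (∇·F) dV = ∫_0^{2π} ∫_0^{π} ∫_0^{5} (54) · ρ^2 sin(φ) dρ dφ dθ.

Inner (ρ from 0 to 5): 2250sin(φ).
Middle (φ from 0 to π): 4500.
Outer (θ from 0 to 2π): 9000π.

Therefore ∯_{∂V} F · n dS = 9000π.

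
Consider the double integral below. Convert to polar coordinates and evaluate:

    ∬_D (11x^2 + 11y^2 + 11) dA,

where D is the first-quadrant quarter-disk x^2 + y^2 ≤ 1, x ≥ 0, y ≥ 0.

The region D is 0 ≤ r ≤ 1, 0 ≤ θ ≤ π/2 in polar coordinates, where x = r cos(θ), y = r sin(θ), and dA = r dr dθ.

Under the substitution, the integrand becomes 11r^2 + 11, so

    ∬_D (11x^2 + 11y^2 + 11) dA = ∫_{0}^{π/2} ∫_{0}^{1} (11r^2 + 11) · r dr dθ.

Inner integral (in r): ∫_{0}^{1} (11r^2 + 11) · r dr = 33/4.

Outer integral (in θ): ∫_{0}^{π/2} (33/4) dθ = 33π/8.

Therefore ∬_D (11x^2 + 11y^2 + 11) dA = 33π/8.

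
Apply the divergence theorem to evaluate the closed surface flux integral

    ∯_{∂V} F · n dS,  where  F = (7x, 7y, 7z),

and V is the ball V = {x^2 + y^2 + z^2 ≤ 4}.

By the divergence theorem,

    ∯_{∂V} F · n dS = ∭_V (∇ · F) dV.

Compute the divergence:
    ∇ · F = ∂F_x/∂x + ∂F_y/∂y + ∂F_z/∂z = 7 + 7 + 7 = 21.

In spherical coordinates, x = ρ sin(φ) cos(θ), y = ρ sin(φ) sin(θ), z = ρ cos(φ), dV = ρ^2 sin(φ) dρ dφ dθ, with 0 ≤ ρ ≤ 2, 0 ≤ φ ≤ π, 0 ≤ θ ≤ 2π.

The integrand, after substitution and multiplying by the volume element, becomes (21) · ρ^2 sin(φ), so

    ∭_V (∇·F) dV = ∫_0^{2π} ∫_0^{π} ∫_0^{2} (21) · ρ^2 sin(φ) dρ dφ dθ.

Inner (ρ from 0 to 2): 56sin(φ).
Middle (φ from 0 to π): 112.
Outer (θ from 0 to 2π): 224π.

Therefore ∯_{∂V} F · n dS = 224π.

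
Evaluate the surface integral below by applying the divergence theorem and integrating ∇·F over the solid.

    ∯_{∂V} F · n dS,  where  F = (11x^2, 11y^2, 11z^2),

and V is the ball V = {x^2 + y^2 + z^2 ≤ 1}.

By the divergence theorem,

    ∯_{∂V} F · n dS = ∭_V (∇ · F) dV.

Compute the divergence:
    ∇ · F = ∂F_x/∂x + ∂F_y/∂y + ∂F_z/∂z = 22x + 22y + 22z.

In spherical coordinates, x = ρ sin(φ) cos(θ), y = ρ sin(φ) sin(θ), z = ρ cos(φ), dV = ρ^2 sin(φ) dρ dφ dθ, with 0 ≤ ρ ≤ 1, 0 ≤ φ ≤ π, 0 ≤ θ ≤ 2π.

The integrand, after substitution and multiplying by the volume element, becomes (22ρ (sqrt(2)sin(φ)sin(θ + π/4) + cos(φ))) · ρ^2 sin(φ), so

    ∭_V (∇·F) dV = ∫_0^{2π} ∫_0^{π} ∫_0^{1} (22ρ (sqrt(2)sin(φ)sin(θ + π/4) + cos(φ))) · ρ^2 sin(φ) dρ dφ dθ.

Inner (ρ from 0 to 1): 11(sqrt(2)sin(φ)sin(θ + π/4) + cos(φ))sin(φ)/2.
Middle (φ from 0 to π): 11sqrt(2)π sin(θ + π/4)/4.
Outer (θ from 0 to 2π): 0.

Therefore ∯_{∂V} F · n dS = 0.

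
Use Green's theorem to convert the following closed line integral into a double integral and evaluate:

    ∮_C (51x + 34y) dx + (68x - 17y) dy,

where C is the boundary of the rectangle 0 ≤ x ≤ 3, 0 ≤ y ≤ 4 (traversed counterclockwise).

Green's theorem converts the closed line integral into a double integral over the enclosed region D:

    ∮_C P dx + Q dy = ∬_D (∂Q/∂x - ∂P/∂y) dA.

Here P = 51x + 34y, Q = 68x - 17y, so

    ∂Q/∂x = 68,    ∂P/∂y = 34,
    ∂Q/∂x - ∂P/∂y = 34.

D is the region 0 ≤ x ≤ 3, 0 ≤ y ≤ 4. Evaluating the double integral:

    ∬_D (34) dA = ∫_0^{3} ∫_0^{4} (34) dy dx.

Inner (y from 0 to 4): 136.
Outer (x from 0 to 3): 408.

Therefore ∮_C P dx + Q dy = 408.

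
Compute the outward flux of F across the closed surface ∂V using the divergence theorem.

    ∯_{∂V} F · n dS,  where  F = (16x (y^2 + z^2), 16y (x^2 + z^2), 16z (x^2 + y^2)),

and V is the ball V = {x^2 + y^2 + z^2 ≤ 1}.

By the divergence theorem,

    ∯_{∂V} F · n dS = ∭_V (∇ · F) dV.

Compute the divergence:
    ∇ · F = ∂F_x/∂x + ∂F_y/∂y + ∂F_z/∂z = 16y^2 + 16z^2 + 16x^2 + 16z^2 + 16x^2 + 16y^2 = 32x^2 + 32y^2 + 32z^2.

In spherical coordinates, x = ρ sin(φ) cos(θ), y = ρ sin(φ) sin(θ), z = ρ cos(φ), dV = ρ^2 sin(φ) dρ dφ dθ, with 0 ≤ ρ ≤ 1, 0 ≤ φ ≤ π, 0 ≤ θ ≤ 2π.

The integrand, after substitution and multiplying by the volume element, becomes (32ρ^2) · ρ^2 sin(φ), so

    ∭_V (∇·F) dV = ∫_0^{2π} ∫_0^{π} ∫_0^{1} (32ρ^2) · ρ^2 sin(φ) dρ dφ dθ.

Inner (ρ from 0 to 1): 32sin(φ)/5.
Middle (φ from 0 to π): 64/5.
Outer (θ from 0 to 2π): 128π/5.

Therefore ∯_{∂V} F · n dS = 128π/5.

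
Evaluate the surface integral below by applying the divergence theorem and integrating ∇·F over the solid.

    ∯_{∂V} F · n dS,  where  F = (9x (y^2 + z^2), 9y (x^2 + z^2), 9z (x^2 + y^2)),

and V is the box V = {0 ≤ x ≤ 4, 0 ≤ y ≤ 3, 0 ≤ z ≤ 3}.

By the divergence theorem,

    ∯_{∂V} F · n dS = ∭_V (∇ · F) dV.

Compute the divergence:
    ∇ · F = ∂F_x/∂x + ∂F_y/∂y + ∂F_z/∂z = 9y^2 + 9z^2 + 9x^2 + 9z^2 + 9x^2 + 9y^2 = 18x^2 + 18y^2 + 18z^2.

V is a rectangular box, so dV = dx dy dz with 0 ≤ x ≤ 4, 0 ≤ y ≤ 3, 0 ≤ z ≤ 3.

Integrate (18x^2 + 18y^2 + 18z^2) over V as an iterated integral:

    ∭_V (∇·F) dV = ∫_0^{4} ∫_0^{3} ∫_0^{3} (18x^2 + 18y^2 + 18z^2) dz dy dx.

Inner (z from 0 to 3): 54x^2 + 54y^2 + 162.
Middle (y from 0 to 3): 162x^2 + 972.
Outer (x from 0 to 4): 7344.

Therefore ∯_{∂V} F · n dS = 7344.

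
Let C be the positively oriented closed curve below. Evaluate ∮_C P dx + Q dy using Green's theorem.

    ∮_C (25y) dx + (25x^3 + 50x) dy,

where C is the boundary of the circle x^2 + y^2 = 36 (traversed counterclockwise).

Green's theorem converts the closed line integral into a double integral over the enclosed region D:

    ∮_C P dx + Q dy = ∬_D (∂Q/∂x - ∂P/∂y) dA.

Here P = 25y, Q = 25x^3 + 50x, so

    ∂Q/∂x = 75x^2 + 50,    ∂P/∂y = 25,
    ∂Q/∂x - ∂P/∂y = 75x^2 + 25.

D is the region x^2 + y^2 ≤ 36. Evaluating the double integral:

In polar coordinates (x = r cos θ, y = r sin θ, dA = r dr dθ) the integrand becomes 75r^2cos(θ)^2 + 25, so

    ∬_D (75x^2 + 25) dA = ∫_0^{2π} ∫_0^{6} (75r^2cos(θ)^2 + 25) · r dr dθ.

Inner (r from 0 to 6): 24300cos(θ)^2 + 450.
Outer (θ from 0 to 2π): 25200π.

Therefore ∮_C P dx + Q dy = 25200π.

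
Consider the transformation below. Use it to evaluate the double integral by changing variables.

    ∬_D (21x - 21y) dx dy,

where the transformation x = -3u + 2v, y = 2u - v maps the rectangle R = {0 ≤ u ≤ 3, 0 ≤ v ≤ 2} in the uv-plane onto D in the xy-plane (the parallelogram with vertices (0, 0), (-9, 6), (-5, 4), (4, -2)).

Compute the Jacobian determinant of (x, y) with respect to (u, v):

    ∂(x,y)/∂(u,v) = | -3  2 | = (-3)(-1) - (2)(2) = -1.
                   | 2  -1 |

Its absolute value is |J| = 1 (the area scaling factor).

Substituting x = -3u + 2v, y = 2u - v into the integrand,

    21x - 21y → -105u + 63v,

so the integral becomes

    ∬_R (-105u + 63v) · |J| du dv = ∫_0^3 ∫_0^2 (-105u + 63v) dv du.

Inner (v): 126 - 210u.
Outer (u): -567.

Therefore ∬_D (21x - 21y) dx dy = -567.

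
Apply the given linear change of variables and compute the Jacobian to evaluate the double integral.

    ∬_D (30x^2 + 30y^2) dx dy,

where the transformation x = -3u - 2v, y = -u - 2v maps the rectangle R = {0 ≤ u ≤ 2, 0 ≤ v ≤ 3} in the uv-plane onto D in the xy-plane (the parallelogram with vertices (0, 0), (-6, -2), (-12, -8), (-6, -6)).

Compute the Jacobian determinant of (x, y) with respect to (u, v):

    ∂(x,y)/∂(u,v) = | -3  -2 | = (-3)(-2) - (-2)(-1) = 4.
                   | -1  -2 |

Its absolute value is |J| = 4 (the area scaling factor).

Substituting x = -3u - 2v, y = -u - 2v into the integrand,

    30x^2 + 30y^2 → 300u^2 + 480u v + 240v^2,

so the integral becomes

    ∬_R (300u^2 + 480u v + 240v^2) · |J| du dv = ∫_0^2 ∫_0^3 (1200u^2 + 1920u v + 960v^2) dv du.

Inner (v): 3600u^2 + 8640u + 8640.
Outer (u): 44160.

Therefore ∬_D (30x^2 + 30y^2) dx dy = 44160.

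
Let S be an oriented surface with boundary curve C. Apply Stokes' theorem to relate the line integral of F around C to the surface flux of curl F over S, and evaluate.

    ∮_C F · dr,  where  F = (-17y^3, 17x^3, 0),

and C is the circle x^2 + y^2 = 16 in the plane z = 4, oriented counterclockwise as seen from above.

Let S be the flat disk x^2 + y^2 ≤ 16 in the plane z = 4, with upward unit normal n̂ = ẑ. By Stokes' theorem,

    ∮_C F · dr = ∬_S (∇ × F) · n̂ dS = ∬_D (curl F)_z dA,

where D is the disk x^2 + y^2 ≤ 16.

Compute the curl of F = (-17y^3, 17x^3, 0):
    (∇ × F)_x = ∂F_z/∂y - ∂F_y/∂z = 0,
    (∇ × F)_y = ∂F_x/∂z - ∂F_z/∂x = 0,
    (∇ × F)_z = ∂F_y/∂x - ∂F_x/∂y = 51x^2 + 51y^2.

On z = 4, (curl F)_z = 51x^2 + 51y^2.

Convert to polar (x = r cos θ, y = r sin θ, dA = r dr dθ); the integrand becomes 51r^2, so

    ∬_D (curl F)_z dA = ∫_0^{2π} ∫_0^{4} (51r^2) · r dr dθ.

Inner (r from 0 to 4): 3264.
Outer (θ from 0 to 2π): 6528π.

Therefore ∮_C F · dr = 6528π.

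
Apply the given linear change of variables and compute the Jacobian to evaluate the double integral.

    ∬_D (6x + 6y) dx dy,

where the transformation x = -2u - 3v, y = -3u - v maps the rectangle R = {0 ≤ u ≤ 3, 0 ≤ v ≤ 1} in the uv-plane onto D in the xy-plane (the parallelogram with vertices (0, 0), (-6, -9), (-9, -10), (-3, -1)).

Compute the Jacobian determinant of (x, y) with respect to (u, v):

    ∂(x,y)/∂(u,v) = | -2  -3 | = (-2)(-1) - (-3)(-3) = -7.
                   | -3  -1 |

Its absolute value is |J| = 7 (the area scaling factor).

Substituting x = -2u - 3v, y = -3u - v into the integrand,

    6x + 6y → -30u - 24v,

so the integral becomes

    ∬_R (-30u - 24v) · |J| du dv = ∫_0^3 ∫_0^1 (-210u - 168v) dv du.

Inner (v): -210u - 84.
Outer (u): -1197.

Therefore ∬_D (6x + 6y) dx dy = -1197.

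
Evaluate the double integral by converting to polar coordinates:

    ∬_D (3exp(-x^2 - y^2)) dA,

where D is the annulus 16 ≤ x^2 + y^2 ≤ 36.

The region D is 4 ≤ r ≤ 6, 0 ≤ θ ≤ 2π in polar coordinates, where x = r cos(θ), y = r sin(θ), and dA = r dr dθ.

Under the substitution, the integrand becomes 3exp(-r^2), so

    ∬_D (3exp(-x^2 - y^2)) dA = ∫_{0}^{2π} ∫_{4}^{6} (3exp(-r^2)) · r dr dθ.

Inner integral (in r): ∫_{4}^{6} (3exp(-r^2)) · r dr = -(3 - 3exp(20))exp(-36)/2.

Outer integral (in θ): ∫_{0}^{2π} (-(3 - 3exp(20))exp(-36)/2) dθ = -3π (1 - exp(20))exp(-36).

Therefore ∬_D (3exp(-x^2 - y^2)) dA = -3π (1 - exp(20))exp(-36).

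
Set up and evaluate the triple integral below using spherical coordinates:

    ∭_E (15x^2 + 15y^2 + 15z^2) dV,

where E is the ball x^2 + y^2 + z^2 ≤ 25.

In spherical coordinates, x = ρ sin(φ) cos(θ), y = ρ sin(φ) sin(θ), z = ρ cos(φ), and dV = ρ^2 sin(φ) dρ dφ dθ.

The integrand becomes 15ρ^2, so

    ∭_E (15x^2 + 15y^2 + 15z^2) dV = ∫_{0}^{2π} ∫_{0}^{π} ∫_{0}^{5} (15ρ^2) · ρ^2 sin(φ) dρ dφ dθ.

Inner (ρ): 9375sin(φ).
Middle (φ): 18750.
Outer (θ): 37500π.

Therefore the triple integral equals 37500π.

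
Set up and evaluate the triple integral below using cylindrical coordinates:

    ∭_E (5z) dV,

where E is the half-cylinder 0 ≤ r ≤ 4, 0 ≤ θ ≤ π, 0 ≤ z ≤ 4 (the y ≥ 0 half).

In cylindrical coordinates, x = r cos(θ), y = r sin(θ), z = z, and dV = r dr dθ dz.

The integrand becomes 5z, so

    ∭_E (5z) dV = ∫_{0}^{π} ∫_{0}^{4} ∫_{0}^{4} (5z) · r dz dr dθ.

Inner (z): 40r.
Middle (r from 0 to 4): 320.
Outer (θ): 320π.

Therefore the triple integral equals 320π.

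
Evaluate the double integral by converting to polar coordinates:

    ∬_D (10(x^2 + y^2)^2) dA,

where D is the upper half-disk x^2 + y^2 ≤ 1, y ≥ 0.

The region D is 0 ≤ r ≤ 1, 0 ≤ θ ≤ π in polar coordinates, where x = r cos(θ), y = r sin(θ), and dA = r dr dθ.

Under the substitution, the integrand becomes 10r^4, so

    ∬_D (10(x^2 + y^2)^2) dA = ∫_{0}^{π} ∫_{0}^{1} (10r^4) · r dr dθ.

Inner integral (in r): ∫_{0}^{1} (10r^4) · r dr = 5/3.

Outer integral (in θ): ∫_{0}^{π} (5/3) dθ = 5π/3.

Therefore ∬_D (10(x^2 + y^2)^2) dA = 5π/3.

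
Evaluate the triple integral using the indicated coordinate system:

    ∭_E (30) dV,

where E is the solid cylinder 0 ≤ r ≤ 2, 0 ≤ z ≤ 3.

In cylindrical coordinates, x = r cos(θ), y = r sin(θ), z = z, and dV = r dr dθ dz.

The integrand becomes 30, so

    ∭_E (30) dV = ∫_{0}^{2π} ∫_{0}^{2} ∫_{0}^{3} (30) · r dz dr dθ.

Inner (z): 90r.
Middle (r from 0 to 2): 180.
Outer (θ): 360π.

Therefore the triple integral equals 360π.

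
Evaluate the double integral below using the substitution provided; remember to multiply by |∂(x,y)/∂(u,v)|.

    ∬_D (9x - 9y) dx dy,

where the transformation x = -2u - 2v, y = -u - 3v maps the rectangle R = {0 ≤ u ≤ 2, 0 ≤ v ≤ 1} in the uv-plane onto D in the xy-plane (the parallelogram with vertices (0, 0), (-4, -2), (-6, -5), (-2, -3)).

Compute the Jacobian determinant of (x, y) with respect to (u, v):

    ∂(x,y)/∂(u,v) = | -2  -2 | = (-2)(-3) - (-2)(-1) = 4.
                   | -1  -3 |

Its absolute value is |J| = 4 (the area scaling factor).

Substituting x = -2u - 2v, y = -u - 3v into the integrand,

    9x - 9y → -9u + 9v,

so the integral becomes

    ∬_R (-9u + 9v) · |J| du dv = ∫_0^2 ∫_0^1 (-36u + 36v) dv du.

Inner (v): 18 - 36u.
Outer (u): -36.

Therefore ∬_D (9x - 9y) dx dy = -36.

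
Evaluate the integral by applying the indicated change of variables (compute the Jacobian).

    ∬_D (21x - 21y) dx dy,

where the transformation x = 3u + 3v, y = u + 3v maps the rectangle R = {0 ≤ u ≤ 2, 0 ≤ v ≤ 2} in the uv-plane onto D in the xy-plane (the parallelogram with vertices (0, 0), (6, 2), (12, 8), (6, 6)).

Compute the Jacobian determinant of (x, y) with respect to (u, v):

    ∂(x,y)/∂(u,v) = | 3  3 | = (3)(3) - (3)(1) = 6.
                   | 1  3 |

Its absolute value is |J| = 6 (the area scaling factor).

Substituting x = 3u + 3v, y = u + 3v into the integrand,

    21x - 21y → 42u,

so the integral becomes

    ∬_R (42u) · |J| du dv = ∫_0^2 ∫_0^2 (252u) dv du.

Inner (v): 504u.
Outer (u): 1008.

Therefore ∬_D (21x - 21y) dx dy = 1008.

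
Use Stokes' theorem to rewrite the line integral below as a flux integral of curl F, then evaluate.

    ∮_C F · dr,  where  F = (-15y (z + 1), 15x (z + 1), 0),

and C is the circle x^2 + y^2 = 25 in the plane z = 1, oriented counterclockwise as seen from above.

Let S be the flat disk x^2 + y^2 ≤ 25 in the plane z = 1, with upward unit normal n̂ = ẑ. By Stokes' theorem,

    ∮_C F · dr = ∬_S (∇ × F) · n̂ dS = ∬_D (curl F)_z dA,

where D is the disk x^2 + y^2 ≤ 25.

Compute the curl of F = (-15y (z + 1), 15x (z + 1), 0):
    (∇ × F)_x = ∂F_z/∂y - ∂F_y/∂z = -15x,
    (∇ × F)_y = ∂F_x/∂z - ∂F_z/∂x = -15y,
    (∇ × F)_z = ∂F_y/∂x - ∂F_x/∂y = 30z + 30.

On z = 1, (curl F)_z = 60.

Convert to polar (x = r cos θ, y = r sin θ, dA = r dr dθ); the integrand becomes 60, so

    ∬_D (curl F)_z dA = ∫_0^{2π} ∫_0^{5} (60) · r dr dθ.

Inner (r from 0 to 5): 750.
Outer (θ from 0 to 2π): 1500π.

Therefore ∮_C F · dr = 1500π.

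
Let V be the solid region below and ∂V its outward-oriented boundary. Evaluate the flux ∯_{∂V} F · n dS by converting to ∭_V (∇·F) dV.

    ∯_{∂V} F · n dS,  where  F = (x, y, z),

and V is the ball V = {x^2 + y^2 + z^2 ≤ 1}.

By the divergence theorem,

    ∯_{∂V} F · n dS = ∭_V (∇ · F) dV.

Compute the divergence:
    ∇ · F = ∂F_x/∂x + ∂F_y/∂y + ∂F_z/∂z = 1 + 1 + 1 = 3.

In spherical coordinates, x = ρ sin(φ) cos(θ), y = ρ sin(φ) sin(θ), z = ρ cos(φ), dV = ρ^2 sin(φ) dρ dφ dθ, with 0 ≤ ρ ≤ 1, 0 ≤ φ ≤ π, 0 ≤ θ ≤ 2π.

The integrand, after substitution and multiplying by the volume element, becomes (3) · ρ^2 sin(φ), so

    ∭_V (∇·F) dV = ∫_0^{2π} ∫_0^{π} ∫_0^{1} (3) · ρ^2 sin(φ) dρ dφ dθ.

Inner (ρ from 0 to 1): sin(φ).
Middle (φ from 0 to π): 2.
Outer (θ from 0 to 2π): 4π.

Therefore ∯_{∂V} F · n dS = 4π.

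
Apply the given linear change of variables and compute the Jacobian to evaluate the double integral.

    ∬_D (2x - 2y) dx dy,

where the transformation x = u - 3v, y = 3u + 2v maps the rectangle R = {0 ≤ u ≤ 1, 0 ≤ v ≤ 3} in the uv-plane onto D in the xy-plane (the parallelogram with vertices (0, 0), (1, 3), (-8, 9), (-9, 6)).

Compute the Jacobian determinant of (x, y) with respect to (u, v):

    ∂(x,y)/∂(u,v) = | 1  -3 | = (1)(2) - (-3)(3) = 11.
                   | 3  2 |

Its absolute value is |J| = 11 (the area scaling factor).

Substituting x = u - 3v, y = 3u + 2v into the integrand,

    2x - 2y → -4u - 10v,

so the integral becomes

    ∬_R (-4u - 10v) · |J| du dv = ∫_0^1 ∫_0^3 (-44u - 110v) dv du.

Inner (v): -132u - 495.
Outer (u): -561.

Therefore ∬_D (2x - 2y) dx dy = -561.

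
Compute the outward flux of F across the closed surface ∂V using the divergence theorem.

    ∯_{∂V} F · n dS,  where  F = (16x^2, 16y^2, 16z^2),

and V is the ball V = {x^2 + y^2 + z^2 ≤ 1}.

By the divergence theorem,

    ∯_{∂V} F · n dS = ∭_V (∇ · F) dV.

Compute the divergence:
    ∇ · F = ∂F_x/∂x + ∂F_y/∂y + ∂F_z/∂z = 32x + 32y + 32z.

In spherical coordinates, x = ρ sin(φ) cos(θ), y = ρ sin(φ) sin(θ), z = ρ cos(φ), dV = ρ^2 sin(φ) dρ dφ dθ, with 0 ≤ ρ ≤ 1, 0 ≤ φ ≤ π, 0 ≤ θ ≤ 2π.

The integrand, after substitution and multiplying by the volume element, becomes (32ρ (sqrt(2)sin(φ)sin(θ + π/4) + cos(φ))) · ρ^2 sin(φ), so

    ∭_V (∇·F) dV = ∫_0^{2π} ∫_0^{π} ∫_0^{1} (32ρ (sqrt(2)sin(φ)sin(θ + π/4) + cos(φ))) · ρ^2 sin(φ) dρ dφ dθ.

Inner (ρ from 0 to 1): 8(sqrt(2)sin(φ)sin(θ + π/4) + cos(φ))sin(φ).
Middle (φ from 0 to π): 4sqrt(2)π sin(θ + π/4).
Outer (θ from 0 to 2π): 0.

Therefore ∯_{∂V} F · n dS = 0.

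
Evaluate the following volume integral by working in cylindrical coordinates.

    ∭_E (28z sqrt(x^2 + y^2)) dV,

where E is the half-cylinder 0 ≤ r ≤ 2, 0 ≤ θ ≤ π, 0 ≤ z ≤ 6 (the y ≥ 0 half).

In cylindrical coordinates, x = r cos(θ), y = r sin(θ), z = z, and dV = r dr dθ dz.

The integrand becomes 28r z, so

    ∭_E (28z sqrt(x^2 + y^2)) dV = ∫_{0}^{π} ∫_{0}^{2} ∫_{0}^{6} (28r z) · r dz dr dθ.

Inner (z): 504r^2.
Middle (r from 0 to 2): 1344.
Outer (θ): 1344π.

Therefore the triple integral equals 1344π.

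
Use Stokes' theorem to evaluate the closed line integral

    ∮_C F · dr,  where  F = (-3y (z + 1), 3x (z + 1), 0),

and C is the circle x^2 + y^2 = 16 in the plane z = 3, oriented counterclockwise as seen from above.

Let S be the flat disk x^2 + y^2 ≤ 16 in the plane z = 3, with upward unit normal n̂ = ẑ. By Stokes' theorem,

    ∮_C F · dr = ∬_S (∇ × F) · n̂ dS = ∬_D (curl F)_z dA,

where D is the disk x^2 + y^2 ≤ 16.

Compute the curl of F = (-3y (z + 1), 3x (z + 1), 0):
    (∇ × F)_x = ∂F_z/∂y - ∂F_y/∂z = -3x,
    (∇ × F)_y = ∂F_x/∂z - ∂F_z/∂x = -3y,
    (∇ × F)_z = ∂F_y/∂x - ∂F_x/∂y = 6z + 6.

On z = 3, (curl F)_z = 24.

Convert to polar (x = r cos θ, y = r sin θ, dA = r dr dθ); the integrand becomes 24, so

    ∬_D (curl F)_z dA = ∫_0^{2π} ∫_0^{4} (24) · r dr dθ.

Inner (r from 0 to 4): 192.
Outer (θ from 0 to 2π): 384π.

Therefore ∮_C F · dr = 384π.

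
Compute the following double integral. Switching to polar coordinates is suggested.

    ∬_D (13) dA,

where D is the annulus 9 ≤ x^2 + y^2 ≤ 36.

The region D is 3 ≤ r ≤ 6, 0 ≤ θ ≤ 2π in polar coordinates, where x = r cos(θ), y = r sin(θ), and dA = r dr dθ.

Under the substitution, the integrand becomes 13, so

    ∬_D (13) dA = ∫_{0}^{2π} ∫_{3}^{6} (13) · r dr dθ.

Inner integral (in r): ∫_{3}^{6} (13) · r dr = 351/2.

Outer integral (in θ): ∫_{0}^{2π} (351/2) dθ = 351π.

Therefore ∬_D (13) dA = 351π.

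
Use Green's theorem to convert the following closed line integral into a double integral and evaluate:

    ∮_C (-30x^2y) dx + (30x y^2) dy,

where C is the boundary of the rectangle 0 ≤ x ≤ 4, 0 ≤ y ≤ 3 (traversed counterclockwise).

Green's theorem converts the closed line integral into a double integral over the enclosed region D:

    ∮_C P dx + Q dy = ∬_D (∂Q/∂x - ∂P/∂y) dA.

Here P = -30x^2y, Q = 30x y^2, so

    ∂Q/∂x = 30y^2,    ∂P/∂y = -30x^2,
    ∂Q/∂x - ∂P/∂y = 30x^2 + 30y^2.

D is the region 0 ≤ x ≤ 4, 0 ≤ y ≤ 3. Evaluating the double integral:

    ∬_D (30x^2 + 30y^2) dA = ∫_0^{4} ∫_0^{3} (30x^2 + 30y^2) dy dx.

Inner (y from 0 to 3): 90x^2 + 270.
Outer (x from 0 to 4): 3000.

Therefore ∮_C P dx + Q dy = 3000.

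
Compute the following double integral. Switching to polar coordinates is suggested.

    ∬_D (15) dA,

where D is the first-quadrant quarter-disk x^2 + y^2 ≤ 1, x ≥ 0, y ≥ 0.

The region D is 0 ≤ r ≤ 1, 0 ≤ θ ≤ π/2 in polar coordinates, where x = r cos(θ), y = r sin(θ), and dA = r dr dθ.

Under the substitution, the integrand becomes 15, so

    ∬_D (15) dA = ∫_{0}^{π/2} ∫_{0}^{1} (15) · r dr dθ.

Inner integral (in r): ∫_{0}^{1} (15) · r dr = 15/2.

Outer integral (in θ): ∫_{0}^{π/2} (15/2) dθ = 15π/4.

Therefore ∬_D (15) dA = 15π/4.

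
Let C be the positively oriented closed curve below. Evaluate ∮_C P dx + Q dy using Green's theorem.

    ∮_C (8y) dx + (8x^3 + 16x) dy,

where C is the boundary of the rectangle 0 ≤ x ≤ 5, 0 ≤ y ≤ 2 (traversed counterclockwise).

Green's theorem converts the closed line integral into a double integral over the enclosed region D:

    ∮_C P dx + Q dy = ∬_D (∂Q/∂x - ∂P/∂y) dA.

Here P = 8y, Q = 8x^3 + 16x, so

    ∂Q/∂x = 24x^2 + 16,    ∂P/∂y = 8,
    ∂Q/∂x - ∂P/∂y = 24x^2 + 8.

D is the region 0 ≤ x ≤ 5, 0 ≤ y ≤ 2. Evaluating the double integral:

    ∬_D (24x^2 + 8) dA = ∫_0^{5} ∫_0^{2} (24x^2 + 8) dy dx.

Inner (y from 0 to 2): 48x^2 + 16.
Outer (x from 0 to 5): 2080.

Therefore ∮_C P dx + Q dy = 2080.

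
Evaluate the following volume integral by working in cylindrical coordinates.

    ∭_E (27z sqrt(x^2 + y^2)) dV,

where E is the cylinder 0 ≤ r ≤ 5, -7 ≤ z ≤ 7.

In cylindrical coordinates, x = r cos(θ), y = r sin(θ), z = z, and dV = r dr dθ dz.

The integrand becomes 27r z, so

    ∭_E (27z sqrt(x^2 + y^2)) dV = ∫_{0}^{2π} ∫_{0}^{5} ∫_{-7}^{7} (27r z) · r dz dr dθ.

Inner (z): 0.
Middle (r from 0 to 5): 0.
Outer (θ): 0.

Therefore the triple integral equals 0.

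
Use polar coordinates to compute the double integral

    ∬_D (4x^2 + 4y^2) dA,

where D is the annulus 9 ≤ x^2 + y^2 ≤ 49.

The region D is 3 ≤ r ≤ 7, 0 ≤ θ ≤ 2π in polar coordinates, where x = r cos(θ), y = r sin(θ), and dA = r dr dθ.

Under the substitution, the integrand becomes 4r^2, so

    ∬_D (4x^2 + 4y^2) dA = ∫_{0}^{2π} ∫_{3}^{7} (4r^2) · r dr dθ.

Inner integral (in r): ∫_{3}^{7} (4r^2) · r dr = 2320.

Outer integral (in θ): ∫_{0}^{2π} (2320) dθ = 4640π.

Therefore ∬_D (4x^2 + 4y^2) dA = 4640π.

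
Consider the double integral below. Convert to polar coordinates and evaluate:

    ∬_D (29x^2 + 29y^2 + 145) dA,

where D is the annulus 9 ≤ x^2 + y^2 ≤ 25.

The region D is 3 ≤ r ≤ 5, 0 ≤ θ ≤ 2π in polar coordinates, where x = r cos(θ), y = r sin(θ), and dA = r dr dθ.

Under the substitution, the integrand becomes 29r^2 + 145, so

    ∬_D (29x^2 + 29y^2 + 145) dA = ∫_{0}^{2π} ∫_{3}^{5} (29r^2 + 145) · r dr dθ.

Inner integral (in r): ∫_{3}^{5} (29r^2 + 145) · r dr = 5104.

Outer integral (in θ): ∫_{0}^{2π} (5104) dθ = 10208π.

Therefore ∬_D (29x^2 + 29y^2 + 145) dA = 10208π.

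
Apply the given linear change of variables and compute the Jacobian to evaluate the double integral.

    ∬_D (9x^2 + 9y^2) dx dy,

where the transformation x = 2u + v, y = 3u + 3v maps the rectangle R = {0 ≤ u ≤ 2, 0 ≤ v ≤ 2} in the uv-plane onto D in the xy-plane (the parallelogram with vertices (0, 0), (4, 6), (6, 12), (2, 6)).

Compute the Jacobian determinant of (x, y) with respect to (u, v):

    ∂(x,y)/∂(u,v) = | 2  1 | = (2)(3) - (1)(3) = 3.
                   | 3  3 |

Its absolute value is |J| = 3 (the area scaling factor).

Substituting x = 2u + v, y = 3u + 3v into the integrand,

    9x^2 + 9y^2 → 117u^2 + 198u v + 90v^2,

so the integral becomes

    ∬_R (117u^2 + 198u v + 90v^2) · |J| du dv = ∫_0^2 ∫_0^2 (351u^2 + 594u v + 270v^2) dv du.

Inner (v): 702u^2 + 1188u + 720.
Outer (u): 5688.

Therefore ∬_D (9x^2 + 9y^2) dx dy = 5688.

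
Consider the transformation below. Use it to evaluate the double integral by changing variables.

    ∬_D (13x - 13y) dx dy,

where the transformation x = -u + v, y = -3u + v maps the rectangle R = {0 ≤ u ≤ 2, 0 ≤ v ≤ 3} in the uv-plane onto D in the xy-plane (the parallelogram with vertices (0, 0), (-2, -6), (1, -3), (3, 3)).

Compute the Jacobian determinant of (x, y) with respect to (u, v):

    ∂(x,y)/∂(u,v) = | -1  1 | = (-1)(1) - (1)(-3) = 2.
                   | -3  1 |

Its absolute value is |J| = 2 (the area scaling factor).

Substituting x = -u + v, y = -3u + v into the integrand,

    13x - 13y → 26u,

so the integral becomes

    ∬_R (26u) · |J| du dv = ∫_0^2 ∫_0^3 (52u) dv du.

Inner (v): 156u.
Outer (u): 312.

Therefore ∬_D (13x - 13y) dx dy = 312.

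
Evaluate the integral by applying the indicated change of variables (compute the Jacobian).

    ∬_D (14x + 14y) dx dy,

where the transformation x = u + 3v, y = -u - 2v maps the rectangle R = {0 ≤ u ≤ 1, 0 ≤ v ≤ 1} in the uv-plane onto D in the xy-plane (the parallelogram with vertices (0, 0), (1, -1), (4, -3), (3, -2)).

Compute the Jacobian determinant of (x, y) with respect to (u, v):

    ∂(x,y)/∂(u,v) = | 1  3 | = (1)(-2) - (3)(-1) = 1.
                   | -1  -2 |

Its absolute value is |J| = 1 (the area scaling factor).

Substituting x = u + 3v, y = -u - 2v into the integrand,

    14x + 14y → 14v,

so the integral becomes

    ∬_R (14v) · |J| du dv = ∫_0^1 ∫_0^1 (14v) dv du.

Inner (v): 7.
Outer (u): 7.

Therefore ∬_D (14x + 14y) dx dy = 7.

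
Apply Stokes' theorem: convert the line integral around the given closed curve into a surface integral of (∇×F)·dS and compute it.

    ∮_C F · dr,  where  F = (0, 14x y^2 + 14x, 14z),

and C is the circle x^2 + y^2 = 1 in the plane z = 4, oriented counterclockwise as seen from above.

Let S be the flat disk x^2 + y^2 ≤ 1 in the plane z = 4, with upward unit normal n̂ = ẑ. By Stokes' theorem,

    ∮_C F · dr = ∬_S (∇ × F) · n̂ dS = ∬_D (curl F)_z dA,

where D is the disk x^2 + y^2 ≤ 1.

Compute the curl of F = (0, 14x y^2 + 14x, 14z):
    (∇ × F)_x = ∂F_z/∂y - ∂F_y/∂z = 0,
    (∇ × F)_y = ∂F_x/∂z - ∂F_z/∂x = 0,
    (∇ × F)_z = ∂F_y/∂x - ∂F_x/∂y = 14y^2 + 14.

On z = 4, (curl F)_z = 14y^2 + 14.

Convert to polar (x = r cos θ, y = r sin θ, dA = r dr dθ); the integrand becomes 14r^2sin(θ)^2 + 14, so

    ∬_D (curl F)_z dA = ∫_0^{2π} ∫_0^{1} (14r^2sin(θ)^2 + 14) · r dr dθ.

Inner (r from 0 to 1): 7sin(θ)^2/2 + 7.
Outer (θ from 0 to 2π): 35π/2.

Therefore ∮_C F · dr = 35π/2.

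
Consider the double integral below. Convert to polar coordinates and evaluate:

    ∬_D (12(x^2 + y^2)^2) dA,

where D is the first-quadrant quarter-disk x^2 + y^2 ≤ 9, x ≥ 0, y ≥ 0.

The region D is 0 ≤ r ≤ 3, 0 ≤ θ ≤ π/2 in polar coordinates, where x = r cos(θ), y = r sin(θ), and dA = r dr dθ.

Under the substitution, the integrand becomes 12r^4, so

    ∬_D (12(x^2 + y^2)^2) dA = ∫_{0}^{π/2} ∫_{0}^{3} (12r^4) · r dr dθ.

Inner integral (in r): ∫_{0}^{3} (12r^4) · r dr = 1458.

Outer integral (in θ): ∫_{0}^{π/2} (1458) dθ = 729π.

Therefore ∬_D (12(x^2 + y^2)^2) dA = 729π.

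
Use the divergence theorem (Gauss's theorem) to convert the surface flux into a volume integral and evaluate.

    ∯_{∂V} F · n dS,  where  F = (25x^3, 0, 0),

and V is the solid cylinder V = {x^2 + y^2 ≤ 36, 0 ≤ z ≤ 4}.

By the divergence theorem,

    ∯_{∂V} F · n dS = ∭_V (∇ · F) dV.

Compute the divergence:
    ∇ · F = ∂F_x/∂x + ∂F_y/∂y + ∂F_z/∂z = 75x^2 + 0 + 0 = 75x^2.

In cylindrical coordinates, x = r cos(θ), y = r sin(θ), z = z, dV = r dr dθ dz, with 0 ≤ r ≤ 6, 0 ≤ θ ≤ 2π, 0 ≤ z ≤ 4.

The integrand, after substitution and multiplying by the volume element, becomes (75r^2cos(θ)^2) · r, so

    ∭_V (∇·F) dV = ∫_0^{2π} ∫_0^{6} ∫_0^{4} (75r^2cos(θ)^2) · r dz dr dθ.

Inner (z from 0 to 4): 300r^3cos(θ)^2.
Middle (r from 0 to 6): 97200cos(θ)^2.
Outer (θ from 0 to 2π): 97200π.

Therefore ∯_{∂V} F · n dS = 97200π.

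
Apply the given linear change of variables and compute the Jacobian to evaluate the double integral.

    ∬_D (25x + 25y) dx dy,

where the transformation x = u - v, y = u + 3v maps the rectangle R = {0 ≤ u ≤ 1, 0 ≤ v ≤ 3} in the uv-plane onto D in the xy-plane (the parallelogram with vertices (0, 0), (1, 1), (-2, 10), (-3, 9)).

Compute the Jacobian determinant of (x, y) with respect to (u, v):

    ∂(x,y)/∂(u,v) = | 1  -1 | = (1)(3) - (-1)(1) = 4.
                   | 1  3 |

Its absolute value is |J| = 4 (the area scaling factor).

Substituting x = u - v, y = u + 3v into the integrand,

    25x + 25y → 50u + 50v,

so the integral becomes

    ∬_R (50u + 50v) · |J| du dv = ∫_0^1 ∫_0^3 (200u + 200v) dv du.

Inner (v): 600u + 900.
Outer (u): 1200.

Therefore ∬_D (25x + 25y) dx dy = 1200.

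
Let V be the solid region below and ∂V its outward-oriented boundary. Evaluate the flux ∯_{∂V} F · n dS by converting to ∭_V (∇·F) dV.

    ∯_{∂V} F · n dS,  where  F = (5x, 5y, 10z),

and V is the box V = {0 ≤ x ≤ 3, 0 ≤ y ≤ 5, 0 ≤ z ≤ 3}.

By the divergence theorem,

    ∯_{∂V} F · n dS = ∭_V (∇ · F) dV.

Compute the divergence:
    ∇ · F = ∂F_x/∂x + ∂F_y/∂y + ∂F_z/∂z = 5 + 5 + 10 = 20.

V is a rectangular box, so dV = dx dy dz with 0 ≤ x ≤ 3, 0 ≤ y ≤ 5, 0 ≤ z ≤ 3.

Integrate (20) over V as an iterated integral:

    ∭_V (∇·F) dV = ∫_0^{3} ∫_0^{5} ∫_0^{3} (20) dz dy dx.

Inner (z from 0 to 3): 60.
Middle (y from 0 to 5): 300.
Outer (x from 0 to 3): 900.

Therefore ∯_{∂V} F · n dS = 900.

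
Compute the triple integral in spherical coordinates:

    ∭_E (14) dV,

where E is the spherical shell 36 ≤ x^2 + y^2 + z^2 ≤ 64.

In spherical coordinates, x = ρ sin(φ) cos(θ), y = ρ sin(φ) sin(θ), z = ρ cos(φ), and dV = ρ^2 sin(φ) dρ dφ dθ.

The integrand becomes 14, so

    ∭_E (14) dV = ∫_{0}^{2π} ∫_{0}^{π} ∫_{6}^{8} (14) · ρ^2 sin(φ) dρ dφ dθ.

Inner (ρ): 4144sin(φ)/3.
Middle (φ): 8288/3.
Outer (θ): 16576π/3.

Therefore the triple integral equals 16576π/3.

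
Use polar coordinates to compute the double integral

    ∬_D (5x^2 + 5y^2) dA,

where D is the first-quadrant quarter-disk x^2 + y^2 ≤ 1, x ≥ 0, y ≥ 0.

The region D is 0 ≤ r ≤ 1, 0 ≤ θ ≤ π/2 in polar coordinates, where x = r cos(θ), y = r sin(θ), and dA = r dr dθ.

Under the substitution, the integrand becomes 5r^2, so

    ∬_D (5x^2 + 5y^2) dA = ∫_{0}^{π/2} ∫_{0}^{1} (5r^2) · r dr dθ.

Inner integral (in r): ∫_{0}^{1} (5r^2) · r dr = 5/4.

Outer integral (in θ): ∫_{0}^{π/2} (5/4) dθ = 5π/8.

Therefore ∬_D (5x^2 + 5y^2) dA = 5π/8.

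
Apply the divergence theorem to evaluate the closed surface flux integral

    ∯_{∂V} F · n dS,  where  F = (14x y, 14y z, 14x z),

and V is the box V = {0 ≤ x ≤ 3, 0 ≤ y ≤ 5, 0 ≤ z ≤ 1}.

By the divergence theorem,

    ∯_{∂V} F · n dS = ∭_V (∇ · F) dV.

Compute the divergence:
    ∇ · F = ∂F_x/∂x + ∂F_y/∂y + ∂F_z/∂z = 14y + 14z + 14x = 14x + 14y + 14z.

V is a rectangular box, so dV = dx dy dz with 0 ≤ x ≤ 3, 0 ≤ y ≤ 5, 0 ≤ z ≤ 1.

Integrate (14x + 14y + 14z) over V as an iterated integral:

    ∭_V (∇·F) dV = ∫_0^{3} ∫_0^{5} ∫_0^{1} (14x + 14y + 14z) dz dy dx.

Inner (z from 0 to 1): 14x + 14y + 7.
Middle (y from 0 to 5): 70x + 210.
Outer (x from 0 to 3): 945.

Therefore ∯_{∂V} F · n dS = 945.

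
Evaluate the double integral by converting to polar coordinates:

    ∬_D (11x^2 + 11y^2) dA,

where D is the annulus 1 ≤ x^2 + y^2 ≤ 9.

The region D is 1 ≤ r ≤ 3, 0 ≤ θ ≤ 2π in polar coordinates, where x = r cos(θ), y = r sin(θ), and dA = r dr dθ.

Under the substitution, the integrand becomes 11r^2, so

    ∬_D (11x^2 + 11y^2) dA = ∫_{0}^{2π} ∫_{1}^{3} (11r^2) · r dr dθ.

Inner integral (in r): ∫_{1}^{3} (11r^2) · r dr = 220.

Outer integral (in θ): ∫_{0}^{2π} (220) dθ = 440π.

Therefore ∬_D (11x^2 + 11y^2) dA = 440π.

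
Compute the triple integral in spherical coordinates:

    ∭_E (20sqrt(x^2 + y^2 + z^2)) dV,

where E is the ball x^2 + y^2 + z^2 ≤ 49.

In spherical coordinates, x = ρ sin(φ) cos(θ), y = ρ sin(φ) sin(θ), z = ρ cos(φ), and dV = ρ^2 sin(φ) dρ dφ dθ.

The integrand becomes 20ρ, so

    ∭_E (20sqrt(x^2 + y^2 + z^2)) dV = ∫_{0}^{2π} ∫_{0}^{π} ∫_{0}^{7} (20ρ) · ρ^2 sin(φ) dρ dφ dθ.

Inner (ρ): 12005sin(φ).
Middle (φ): 24010.
Outer (θ): 48020π.

Therefore the triple integral equals 48020π.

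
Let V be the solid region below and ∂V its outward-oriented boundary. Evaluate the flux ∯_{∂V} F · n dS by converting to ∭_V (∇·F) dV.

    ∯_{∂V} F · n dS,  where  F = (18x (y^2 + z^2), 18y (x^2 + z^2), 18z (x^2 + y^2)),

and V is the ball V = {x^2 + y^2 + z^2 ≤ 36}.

By the divergence theorem,

    ∯_{∂V} F · n dS = ∭_V (∇ · F) dV.

Compute the divergence:
    ∇ · F = ∂F_x/∂x + ∂F_y/∂y + ∂F_z/∂z = 18y^2 + 18z^2 + 18x^2 + 18z^2 + 18x^2 + 18y^2 = 36x^2 + 36y^2 + 36z^2.

In spherical coordinates, x = ρ sin(φ) cos(θ), y = ρ sin(φ) sin(θ), z = ρ cos(φ), dV = ρ^2 sin(φ) dρ dφ dθ, with 0 ≤ ρ ≤ 6, 0 ≤ φ ≤ π, 0 ≤ θ ≤ 2π.

The integrand, after substitution and multiplying by the volume element, becomes (36ρ^2) · ρ^2 sin(φ), so

    ∭_V (∇·F) dV = ∫_0^{2π} ∫_0^{π} ∫_0^{6} (36ρ^2) · ρ^2 sin(φ) dρ dφ dθ.

Inner (ρ from 0 to 6): 279936sin(φ)/5.
Middle (φ from 0 to π): 559872/5.
Outer (θ from 0 to 2π): 1119744π/5.

Therefore ∯_{∂V} F · n dS = 1119744π/5.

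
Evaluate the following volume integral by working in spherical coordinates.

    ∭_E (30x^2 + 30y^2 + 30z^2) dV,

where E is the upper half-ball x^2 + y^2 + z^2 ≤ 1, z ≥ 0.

In spherical coordinates, x = ρ sin(φ) cos(θ), y = ρ sin(φ) sin(θ), z = ρ cos(φ), and dV = ρ^2 sin(φ) dρ dφ dθ.

The integrand becomes 30ρ^2, so

    ∭_E (30x^2 + 30y^2 + 30z^2) dV = ∫_{0}^{2π} ∫_{0}^{π/2} ∫_{0}^{1} (30ρ^2) · ρ^2 sin(φ) dρ dφ dθ.

Inner (ρ): 6sin(φ).
Middle (φ): 6.
Outer (θ): 12π.

Therefore the triple integral equals 12π.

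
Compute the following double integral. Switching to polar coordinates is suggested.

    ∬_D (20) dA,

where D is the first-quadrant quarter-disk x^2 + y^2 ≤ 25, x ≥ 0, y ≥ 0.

The region D is 0 ≤ r ≤ 5, 0 ≤ θ ≤ π/2 in polar coordinates, where x = r cos(θ), y = r sin(θ), and dA = r dr dθ.

Under the substitution, the integrand becomes 20, so

    ∬_D (20) dA = ∫_{0}^{π/2} ∫_{0}^{5} (20) · r dr dθ.

Inner integral (in r): ∫_{0}^{5} (20) · r dr = 250.

Outer integral (in θ): ∫_{0}^{π/2} (250) dθ = 125π.

Therefore ∬_D (20) dA = 125π.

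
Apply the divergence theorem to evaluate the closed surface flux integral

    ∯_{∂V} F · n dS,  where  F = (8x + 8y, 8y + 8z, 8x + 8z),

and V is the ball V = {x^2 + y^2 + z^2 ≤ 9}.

By the divergence theorem,

    ∯_{∂V} F · n dS = ∭_V (∇ · F) dV.

Compute the divergence:
    ∇ · F = ∂F_x/∂x + ∂F_y/∂y + ∂F_z/∂z = 8 + 8 + 8 = 24.

In spherical coordinates, x = ρ sin(φ) cos(θ), y = ρ sin(φ) sin(θ), z = ρ cos(φ), dV = ρ^2 sin(φ) dρ dφ dθ, with 0 ≤ ρ ≤ 3, 0 ≤ φ ≤ π, 0 ≤ θ ≤ 2π.

The integrand, after substitution and multiplying by the volume element, becomes (24) · ρ^2 sin(φ), so

    ∭_V (∇·F) dV = ∫_0^{2π} ∫_0^{π} ∫_0^{3} (24) · ρ^2 sin(φ) dρ dφ dθ.

Inner (ρ from 0 to 3): 216sin(φ).
Middle (φ from 0 to π): 432.
Outer (θ from 0 to 2π): 864π.

Therefore ∯_{∂V} F · n dS = 864π.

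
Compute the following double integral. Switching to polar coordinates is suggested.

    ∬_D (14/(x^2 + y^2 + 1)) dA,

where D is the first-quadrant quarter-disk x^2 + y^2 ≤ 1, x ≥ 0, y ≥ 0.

The region D is 0 ≤ r ≤ 1, 0 ≤ θ ≤ π/2 in polar coordinates, where x = r cos(θ), y = r sin(θ), and dA = r dr dθ.

Under the substitution, the integrand becomes 14/(r^2 + 1), so

    ∬_D (14/(x^2 + y^2 + 1)) dA = ∫_{0}^{π/2} ∫_{0}^{1} (14/(r^2 + 1)) · r dr dθ.

Inner integral (in r): ∫_{0}^{1} (14/(r^2 + 1)) · r dr = log(128).

Outer integral (in θ): ∫_{0}^{π/2} (log(128)) dθ = log(128^(π/2)).

Therefore ∬_D (14/(x^2 + y^2 + 1)) dA = log(128^(π/2)).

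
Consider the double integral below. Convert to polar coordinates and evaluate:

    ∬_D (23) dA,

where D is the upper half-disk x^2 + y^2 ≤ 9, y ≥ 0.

The region D is 0 ≤ r ≤ 3, 0 ≤ θ ≤ π in polar coordinates, where x = r cos(θ), y = r sin(θ), and dA = r dr dθ.

Under the substitution, the integrand becomes 23, so

    ∬_D (23) dA = ∫_{0}^{π} ∫_{0}^{3} (23) · r dr dθ.

Inner integral (in r): ∫_{0}^{3} (23) · r dr = 207/2.

Outer integral (in θ): ∫_{0}^{π} (207/2) dθ = 207π/2.

Therefore ∬_D (23) dA = 207π/2.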